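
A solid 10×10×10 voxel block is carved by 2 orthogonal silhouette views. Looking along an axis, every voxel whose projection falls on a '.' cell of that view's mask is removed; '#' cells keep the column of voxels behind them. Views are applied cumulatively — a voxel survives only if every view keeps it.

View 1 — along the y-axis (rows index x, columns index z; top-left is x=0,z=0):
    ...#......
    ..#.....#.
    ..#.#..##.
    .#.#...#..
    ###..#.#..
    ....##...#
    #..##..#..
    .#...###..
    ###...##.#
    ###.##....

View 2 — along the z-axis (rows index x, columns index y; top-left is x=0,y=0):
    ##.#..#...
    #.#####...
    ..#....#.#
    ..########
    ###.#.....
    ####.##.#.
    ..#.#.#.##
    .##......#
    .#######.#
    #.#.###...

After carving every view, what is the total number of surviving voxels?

voxel count = 198

initial block: 10^3 = 1000
step 1: project along y, AND mask (37/100) → |grid| = 370
step 2: project along z, AND mask (53/100) → |grid| = 198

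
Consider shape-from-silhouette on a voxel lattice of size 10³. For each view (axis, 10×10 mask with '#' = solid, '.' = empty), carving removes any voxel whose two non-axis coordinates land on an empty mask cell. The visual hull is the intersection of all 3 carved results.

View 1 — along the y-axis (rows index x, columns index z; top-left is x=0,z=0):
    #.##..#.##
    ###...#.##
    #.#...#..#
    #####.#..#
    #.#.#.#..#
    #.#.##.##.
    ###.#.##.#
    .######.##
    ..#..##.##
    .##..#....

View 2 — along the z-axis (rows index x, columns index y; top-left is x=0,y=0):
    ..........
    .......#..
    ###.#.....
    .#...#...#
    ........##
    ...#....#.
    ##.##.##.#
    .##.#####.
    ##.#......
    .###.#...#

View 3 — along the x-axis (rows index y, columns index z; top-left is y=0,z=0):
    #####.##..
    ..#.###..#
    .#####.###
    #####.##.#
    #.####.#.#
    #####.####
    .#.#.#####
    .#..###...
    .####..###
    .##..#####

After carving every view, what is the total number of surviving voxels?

full grid |V| = 1000
  1. axis=1 (XZ plane), |mask|=57  ⇒  voxels=570
  2. axis=2 (XY plane), |mask|=34  ⇒  voxels=200
  3. axis=0 (YZ plane), |mask|=69  ⇒  voxels=137

remaining voxels: 137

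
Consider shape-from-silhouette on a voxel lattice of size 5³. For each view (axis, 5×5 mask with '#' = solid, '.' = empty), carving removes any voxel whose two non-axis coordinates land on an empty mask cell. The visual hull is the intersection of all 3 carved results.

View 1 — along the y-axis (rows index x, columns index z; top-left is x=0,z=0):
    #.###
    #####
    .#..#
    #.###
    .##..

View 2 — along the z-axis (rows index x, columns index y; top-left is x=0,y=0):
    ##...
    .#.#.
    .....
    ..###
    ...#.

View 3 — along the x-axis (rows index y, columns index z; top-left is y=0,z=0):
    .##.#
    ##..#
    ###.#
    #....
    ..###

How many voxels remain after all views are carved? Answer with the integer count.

before carving: 125 voxels (5×5×5)
carve view 1 (along y, XZ-mask fill 17/25): 85 voxels remain
carve view 2 (along z, XY-mask fill 8/25): 32 voxels remain
carve view 3 (along x, YZ-mask fill 14/25): 15 voxels remain

remaining voxels: 15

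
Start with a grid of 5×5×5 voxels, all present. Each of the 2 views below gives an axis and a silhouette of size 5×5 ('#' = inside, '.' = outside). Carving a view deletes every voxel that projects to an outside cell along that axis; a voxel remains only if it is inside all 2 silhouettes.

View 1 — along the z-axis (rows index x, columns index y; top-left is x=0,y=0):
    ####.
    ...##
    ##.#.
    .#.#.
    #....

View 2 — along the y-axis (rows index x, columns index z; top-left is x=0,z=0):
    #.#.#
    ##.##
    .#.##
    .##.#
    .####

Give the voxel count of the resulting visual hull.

39 voxels

full grid |V| = 125
[1] z-view keeps 12 columns → grid now 60
[2] y-view keeps 17 columns → grid now 39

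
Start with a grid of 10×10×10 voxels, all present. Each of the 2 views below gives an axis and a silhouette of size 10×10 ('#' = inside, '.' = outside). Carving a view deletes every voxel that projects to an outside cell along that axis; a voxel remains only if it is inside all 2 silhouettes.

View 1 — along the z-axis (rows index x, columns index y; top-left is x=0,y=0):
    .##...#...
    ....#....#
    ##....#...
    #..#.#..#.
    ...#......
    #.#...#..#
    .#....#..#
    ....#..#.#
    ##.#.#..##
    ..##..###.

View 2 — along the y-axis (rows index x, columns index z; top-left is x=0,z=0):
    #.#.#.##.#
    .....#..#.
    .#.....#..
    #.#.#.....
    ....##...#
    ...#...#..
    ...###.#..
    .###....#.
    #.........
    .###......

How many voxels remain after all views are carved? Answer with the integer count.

|visual hull| = 96

before carving: 1000 voxels (10×10×10)
V1 z: intersect with XY mask (34 set) -- 340 left
V2 y: intersect with XZ mask (30 set) -- 96 left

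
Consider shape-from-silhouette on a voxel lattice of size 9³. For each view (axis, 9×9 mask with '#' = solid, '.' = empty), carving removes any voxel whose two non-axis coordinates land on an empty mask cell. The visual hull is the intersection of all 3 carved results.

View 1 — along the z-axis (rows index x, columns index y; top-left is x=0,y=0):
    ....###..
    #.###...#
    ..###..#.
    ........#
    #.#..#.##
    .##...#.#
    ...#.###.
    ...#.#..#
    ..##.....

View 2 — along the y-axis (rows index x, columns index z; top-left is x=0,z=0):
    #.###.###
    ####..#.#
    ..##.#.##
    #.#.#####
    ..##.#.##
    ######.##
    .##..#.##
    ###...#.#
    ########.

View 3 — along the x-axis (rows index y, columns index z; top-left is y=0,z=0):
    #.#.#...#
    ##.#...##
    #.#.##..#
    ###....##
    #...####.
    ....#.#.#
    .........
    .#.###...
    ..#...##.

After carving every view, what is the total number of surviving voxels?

voxel count = 79

start: 9×9×9 = 729 voxels
after view 1 [z-axis, 31 of 81 cells solid] → remaining = 279
after view 2 [y-axis, 56 of 81 cells solid] → remaining = 186
after view 3 [x-axis, 34 of 81 cells solid] → remaining = 79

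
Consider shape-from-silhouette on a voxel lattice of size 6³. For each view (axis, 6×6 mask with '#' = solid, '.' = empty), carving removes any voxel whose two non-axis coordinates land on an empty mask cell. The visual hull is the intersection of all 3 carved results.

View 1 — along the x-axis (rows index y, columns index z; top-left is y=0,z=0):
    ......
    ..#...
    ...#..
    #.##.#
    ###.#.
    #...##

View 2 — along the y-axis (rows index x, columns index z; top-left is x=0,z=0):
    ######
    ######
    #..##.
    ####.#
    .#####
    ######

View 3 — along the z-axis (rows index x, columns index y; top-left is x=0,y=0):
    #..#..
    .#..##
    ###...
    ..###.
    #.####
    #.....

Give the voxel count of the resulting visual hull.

remaining voxels: 30

start: 6×6×6 = 216 voxels
V1 x: intersect with YZ mask (13 set) -- 78 left
V2 y: intersect with XZ mask (31 set) -- 67 left
V3 z: intersect with XY mask (17 set) -- 30 left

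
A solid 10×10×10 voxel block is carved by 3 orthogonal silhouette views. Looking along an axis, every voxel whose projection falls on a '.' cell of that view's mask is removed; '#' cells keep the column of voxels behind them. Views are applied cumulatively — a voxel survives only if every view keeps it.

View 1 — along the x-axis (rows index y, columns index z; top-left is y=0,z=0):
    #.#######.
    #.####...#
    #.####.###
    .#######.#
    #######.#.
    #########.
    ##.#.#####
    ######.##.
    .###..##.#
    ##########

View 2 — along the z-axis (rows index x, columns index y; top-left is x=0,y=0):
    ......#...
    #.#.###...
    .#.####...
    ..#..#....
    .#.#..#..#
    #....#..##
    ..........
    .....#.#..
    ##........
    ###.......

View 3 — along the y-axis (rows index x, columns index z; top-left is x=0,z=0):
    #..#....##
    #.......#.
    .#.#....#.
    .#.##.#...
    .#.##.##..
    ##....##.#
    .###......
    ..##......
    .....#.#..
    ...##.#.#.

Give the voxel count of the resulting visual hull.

full grid |V| = 1000
  1. axis=0 (YZ plane), |mask|=79  ⇒  voxels=790
  2. axis=2 (XY plane), |mask|=28  ⇒  voxels=223
  3. axis=1 (XZ plane), |mask|=34  ⇒  voxels=80

voxel count = 80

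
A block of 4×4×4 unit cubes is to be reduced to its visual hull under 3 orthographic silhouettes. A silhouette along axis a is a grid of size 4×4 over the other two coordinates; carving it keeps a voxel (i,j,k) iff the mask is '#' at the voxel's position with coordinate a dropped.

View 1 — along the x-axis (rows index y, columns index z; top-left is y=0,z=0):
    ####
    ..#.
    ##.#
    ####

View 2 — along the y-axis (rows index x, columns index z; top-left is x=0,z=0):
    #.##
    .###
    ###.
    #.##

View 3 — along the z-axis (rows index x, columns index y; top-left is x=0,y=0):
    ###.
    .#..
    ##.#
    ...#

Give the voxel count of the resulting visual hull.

remaining voxels: 17

initial block: 4^3 = 64
carve view 1 (along x, YZ-mask fill 12/16): 48 voxels remain
carve view 2 (along y, XZ-mask fill 12/16): 36 voxels remain
carve view 3 (along z, XY-mask fill 8/16): 17 voxels remain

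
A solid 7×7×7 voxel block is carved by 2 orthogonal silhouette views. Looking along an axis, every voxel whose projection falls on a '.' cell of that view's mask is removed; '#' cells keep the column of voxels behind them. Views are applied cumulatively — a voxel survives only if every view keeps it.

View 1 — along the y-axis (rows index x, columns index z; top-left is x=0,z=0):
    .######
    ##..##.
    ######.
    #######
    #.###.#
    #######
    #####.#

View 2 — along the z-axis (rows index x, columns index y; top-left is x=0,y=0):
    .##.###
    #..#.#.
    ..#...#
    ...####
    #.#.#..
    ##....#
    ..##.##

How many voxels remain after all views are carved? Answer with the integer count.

start: 7×7×7 = 343 voxels
V1 y: intersect with XZ mask (41 set) -- 287 left
V2 z: intersect with XY mask (24 set) -- 142 left

142 voxels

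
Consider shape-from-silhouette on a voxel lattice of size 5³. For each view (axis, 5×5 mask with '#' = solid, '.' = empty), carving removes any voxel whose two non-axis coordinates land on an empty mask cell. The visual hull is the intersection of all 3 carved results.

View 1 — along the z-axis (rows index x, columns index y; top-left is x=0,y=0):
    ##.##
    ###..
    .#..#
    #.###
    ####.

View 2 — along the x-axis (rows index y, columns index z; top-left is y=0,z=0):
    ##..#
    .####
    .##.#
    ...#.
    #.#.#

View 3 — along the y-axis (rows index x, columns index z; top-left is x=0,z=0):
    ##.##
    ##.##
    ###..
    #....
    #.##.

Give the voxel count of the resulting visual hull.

start: 5×5×5 = 125 voxels
after view 1 [z-axis, 17 of 25 cells solid] → remaining = 85
after view 2 [x-axis, 14 of 25 cells solid] → remaining = 49
after view 3 [y-axis, 15 of 25 cells solid] → remaining = 28

28 voxels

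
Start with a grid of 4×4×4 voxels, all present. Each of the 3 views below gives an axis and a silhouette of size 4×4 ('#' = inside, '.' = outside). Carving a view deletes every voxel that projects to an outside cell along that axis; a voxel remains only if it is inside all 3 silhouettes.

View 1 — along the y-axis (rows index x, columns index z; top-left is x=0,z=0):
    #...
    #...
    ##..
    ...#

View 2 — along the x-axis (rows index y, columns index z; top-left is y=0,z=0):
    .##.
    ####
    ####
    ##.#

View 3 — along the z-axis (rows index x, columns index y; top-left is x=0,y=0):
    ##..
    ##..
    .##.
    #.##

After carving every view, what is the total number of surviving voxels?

voxel count = 8

before carving: 64 voxels (4×4×4)
carve view 1 (along y, XZ-mask fill 5/16): 20 voxels remain
carve view 2 (along x, YZ-mask fill 13/16): 16 voxels remain
carve view 3 (along z, XY-mask fill 9/16): 8 voxels remain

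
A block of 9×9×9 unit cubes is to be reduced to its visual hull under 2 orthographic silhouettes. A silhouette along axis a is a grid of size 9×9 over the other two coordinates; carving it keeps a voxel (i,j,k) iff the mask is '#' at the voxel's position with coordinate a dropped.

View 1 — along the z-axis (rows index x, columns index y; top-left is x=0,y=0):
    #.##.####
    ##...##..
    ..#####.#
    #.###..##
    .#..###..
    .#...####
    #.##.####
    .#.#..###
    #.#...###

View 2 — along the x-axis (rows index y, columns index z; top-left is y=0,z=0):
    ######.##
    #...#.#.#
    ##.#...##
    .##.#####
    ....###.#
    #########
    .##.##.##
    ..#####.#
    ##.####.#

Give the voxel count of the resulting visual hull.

315 voxels

start: 9×9×9 = 729 voxels
[1] z-view keeps 49 columns → grid now 441
[2] x-view keeps 56 columns → grid now 315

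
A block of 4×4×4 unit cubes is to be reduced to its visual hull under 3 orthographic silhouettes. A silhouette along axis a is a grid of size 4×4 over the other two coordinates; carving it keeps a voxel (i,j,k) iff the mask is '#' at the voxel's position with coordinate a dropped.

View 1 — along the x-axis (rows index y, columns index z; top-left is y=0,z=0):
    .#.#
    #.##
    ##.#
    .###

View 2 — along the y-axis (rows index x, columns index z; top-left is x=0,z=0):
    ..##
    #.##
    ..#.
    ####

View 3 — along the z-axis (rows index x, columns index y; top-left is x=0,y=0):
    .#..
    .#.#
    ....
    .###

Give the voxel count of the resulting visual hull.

voxel count = 16

start: 4×4×4 = 64 voxels
  1. axis=0 (YZ plane), |mask|=11  ⇒  voxels=44
  2. axis=1 (XZ plane), |mask|=10  ⇒  voxels=27
  3. axis=2 (XY plane), |mask|=6  ⇒  voxels=16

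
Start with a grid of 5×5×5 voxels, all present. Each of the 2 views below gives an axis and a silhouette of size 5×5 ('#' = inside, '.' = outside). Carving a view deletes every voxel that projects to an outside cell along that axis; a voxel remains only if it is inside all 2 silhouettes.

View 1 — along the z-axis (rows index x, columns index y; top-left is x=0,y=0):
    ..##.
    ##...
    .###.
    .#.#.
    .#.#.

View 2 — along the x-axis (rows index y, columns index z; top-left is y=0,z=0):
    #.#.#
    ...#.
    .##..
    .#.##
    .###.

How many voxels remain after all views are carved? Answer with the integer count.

remaining voxels: 23

before carving: 125 voxels (5×5×5)
after view 1 [z-axis, 11 of 25 cells solid] → remaining = 55
after view 2 [x-axis, 12 of 25 cells solid] → remaining = 23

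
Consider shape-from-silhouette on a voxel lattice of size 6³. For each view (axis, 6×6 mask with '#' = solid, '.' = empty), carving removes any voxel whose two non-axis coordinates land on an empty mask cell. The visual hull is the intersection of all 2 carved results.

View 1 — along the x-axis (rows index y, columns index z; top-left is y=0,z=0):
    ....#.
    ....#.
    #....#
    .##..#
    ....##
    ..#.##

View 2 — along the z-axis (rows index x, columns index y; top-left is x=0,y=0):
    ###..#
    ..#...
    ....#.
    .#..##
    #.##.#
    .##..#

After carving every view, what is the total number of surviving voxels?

32 voxels

before carving: 216 voxels (6×6×6)
[1] x-view keeps 12 columns → grid now 72
[2] z-view keeps 16 columns → grid now 32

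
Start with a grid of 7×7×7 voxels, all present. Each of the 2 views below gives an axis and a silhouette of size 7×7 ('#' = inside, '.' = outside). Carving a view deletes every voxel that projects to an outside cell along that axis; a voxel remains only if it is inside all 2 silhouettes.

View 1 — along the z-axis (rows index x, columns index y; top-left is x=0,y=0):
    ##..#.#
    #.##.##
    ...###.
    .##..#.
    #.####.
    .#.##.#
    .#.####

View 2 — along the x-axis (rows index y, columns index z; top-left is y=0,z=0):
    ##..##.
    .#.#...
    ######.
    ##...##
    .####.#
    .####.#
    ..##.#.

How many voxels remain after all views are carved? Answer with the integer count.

|visual hull| = 120

start: 7×7×7 = 343 voxels
carve view 1 (along z, XY-mask fill 29/49): 203 voxels remain
carve view 2 (along x, YZ-mask fill 29/49): 120 voxels remain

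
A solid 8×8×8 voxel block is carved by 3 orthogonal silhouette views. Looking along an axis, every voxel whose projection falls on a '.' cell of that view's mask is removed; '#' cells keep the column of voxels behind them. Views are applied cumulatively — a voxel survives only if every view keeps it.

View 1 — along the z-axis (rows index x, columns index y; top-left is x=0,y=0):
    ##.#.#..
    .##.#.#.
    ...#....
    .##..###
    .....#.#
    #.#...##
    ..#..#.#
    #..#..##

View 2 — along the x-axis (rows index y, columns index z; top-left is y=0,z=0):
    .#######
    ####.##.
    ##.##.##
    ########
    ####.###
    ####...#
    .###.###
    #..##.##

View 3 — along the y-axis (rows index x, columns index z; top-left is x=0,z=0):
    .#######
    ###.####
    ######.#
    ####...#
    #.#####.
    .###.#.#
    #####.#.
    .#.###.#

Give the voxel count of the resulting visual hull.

voxel count = 123

start: 8×8×8 = 512 voxels
carve view 1 (along z, XY-mask fill 27/64): 216 voxels remain
carve view 2 (along x, YZ-mask fill 50/64): 163 voxels remain
carve view 3 (along y, XZ-mask fill 48/64): 123 voxels remain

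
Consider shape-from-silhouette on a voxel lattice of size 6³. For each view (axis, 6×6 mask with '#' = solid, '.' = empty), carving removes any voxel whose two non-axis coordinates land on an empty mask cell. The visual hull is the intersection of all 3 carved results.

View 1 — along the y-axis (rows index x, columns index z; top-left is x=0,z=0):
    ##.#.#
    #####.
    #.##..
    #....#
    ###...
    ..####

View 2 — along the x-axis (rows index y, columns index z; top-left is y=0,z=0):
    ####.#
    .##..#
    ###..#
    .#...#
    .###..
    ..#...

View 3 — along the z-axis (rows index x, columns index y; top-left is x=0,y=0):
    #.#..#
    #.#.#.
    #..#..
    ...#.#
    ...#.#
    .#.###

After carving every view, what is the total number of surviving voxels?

start: 6×6×6 = 216 voxels
  1. axis=1 (XZ plane), |mask|=21  ⇒  voxels=126
  2. axis=0 (YZ plane), |mask|=18  ⇒  voxels=65
  3. axis=2 (XY plane), |mask|=16  ⇒  voxels=29

|visual hull| = 29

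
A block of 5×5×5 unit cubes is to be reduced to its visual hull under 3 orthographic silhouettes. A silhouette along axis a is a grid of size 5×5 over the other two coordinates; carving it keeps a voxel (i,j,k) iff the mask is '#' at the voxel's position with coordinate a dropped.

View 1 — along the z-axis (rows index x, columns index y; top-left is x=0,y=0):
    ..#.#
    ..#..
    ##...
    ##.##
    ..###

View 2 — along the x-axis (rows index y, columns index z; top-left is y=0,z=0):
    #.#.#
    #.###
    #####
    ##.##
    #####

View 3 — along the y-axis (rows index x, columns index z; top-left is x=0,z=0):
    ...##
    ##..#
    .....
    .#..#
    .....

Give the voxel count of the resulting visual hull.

|visual hull| = 13

start: 5×5×5 = 125 voxels
  1. axis=2 (XY plane), |mask|=12  ⇒  voxels=60
  2. axis=0 (YZ plane), |mask|=21  ⇒  voxels=52
  3. axis=1 (XZ plane), |mask|=7  ⇒  voxels=13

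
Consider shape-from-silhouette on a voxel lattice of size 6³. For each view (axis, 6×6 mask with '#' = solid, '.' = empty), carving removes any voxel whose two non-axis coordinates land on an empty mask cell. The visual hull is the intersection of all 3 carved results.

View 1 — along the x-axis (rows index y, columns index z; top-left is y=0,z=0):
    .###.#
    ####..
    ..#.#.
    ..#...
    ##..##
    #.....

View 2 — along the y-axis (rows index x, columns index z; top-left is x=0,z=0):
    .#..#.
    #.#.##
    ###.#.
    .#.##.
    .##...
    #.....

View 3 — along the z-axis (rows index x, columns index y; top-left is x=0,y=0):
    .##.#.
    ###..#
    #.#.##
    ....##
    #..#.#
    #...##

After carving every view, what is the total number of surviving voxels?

initial block: 6^3 = 216
  1. axis=0 (YZ plane), |mask|=16  ⇒  voxels=96
  2. axis=1 (XZ plane), |mask|=16  ⇒  voxels=45
  3. axis=2 (XY plane), |mask|=19  ⇒  voxels=26

voxel count = 26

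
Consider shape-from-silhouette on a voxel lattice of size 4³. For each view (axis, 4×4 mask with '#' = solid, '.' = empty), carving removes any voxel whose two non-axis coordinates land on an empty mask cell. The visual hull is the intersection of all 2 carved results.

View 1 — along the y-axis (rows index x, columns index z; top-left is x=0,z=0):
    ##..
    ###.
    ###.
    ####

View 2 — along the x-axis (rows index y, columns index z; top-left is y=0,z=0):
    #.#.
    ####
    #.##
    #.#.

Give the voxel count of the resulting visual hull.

start: 4×4×4 = 64 voxels
  1. axis=1 (XZ plane), |mask|=12  ⇒  voxels=48
  2. axis=0 (YZ plane), |mask|=11  ⇒  voxels=34

34 voxels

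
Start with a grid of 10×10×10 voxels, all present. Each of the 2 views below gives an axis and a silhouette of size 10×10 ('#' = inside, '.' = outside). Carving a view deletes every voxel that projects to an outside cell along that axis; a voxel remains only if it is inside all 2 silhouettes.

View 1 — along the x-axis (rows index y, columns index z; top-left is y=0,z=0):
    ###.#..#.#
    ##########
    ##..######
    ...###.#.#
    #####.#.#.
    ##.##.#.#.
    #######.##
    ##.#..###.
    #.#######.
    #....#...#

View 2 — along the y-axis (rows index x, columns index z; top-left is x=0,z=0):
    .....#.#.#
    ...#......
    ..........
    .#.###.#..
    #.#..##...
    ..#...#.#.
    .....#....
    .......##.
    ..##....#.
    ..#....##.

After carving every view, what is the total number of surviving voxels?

start: 10×10×10 = 1000 voxels
  1. axis=0 (YZ plane), |mask|=68  ⇒  voxels=680
  2. axis=1 (XZ plane), |mask|=25  ⇒  voxels=161

voxel count = 161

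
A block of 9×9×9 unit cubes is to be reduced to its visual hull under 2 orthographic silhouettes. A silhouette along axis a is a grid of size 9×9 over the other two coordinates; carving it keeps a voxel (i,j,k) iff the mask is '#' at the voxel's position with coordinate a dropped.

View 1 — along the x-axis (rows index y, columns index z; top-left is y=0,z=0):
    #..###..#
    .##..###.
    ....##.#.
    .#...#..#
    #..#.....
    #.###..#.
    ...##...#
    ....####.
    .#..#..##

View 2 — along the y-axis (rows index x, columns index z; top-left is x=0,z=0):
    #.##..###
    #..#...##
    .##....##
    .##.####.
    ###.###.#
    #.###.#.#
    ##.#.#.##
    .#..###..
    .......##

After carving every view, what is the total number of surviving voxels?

remaining voxels: 168

initial block: 9^3 = 729
[1] x-view keeps 34 columns → grid now 306
[2] y-view keeps 45 columns → grid now 168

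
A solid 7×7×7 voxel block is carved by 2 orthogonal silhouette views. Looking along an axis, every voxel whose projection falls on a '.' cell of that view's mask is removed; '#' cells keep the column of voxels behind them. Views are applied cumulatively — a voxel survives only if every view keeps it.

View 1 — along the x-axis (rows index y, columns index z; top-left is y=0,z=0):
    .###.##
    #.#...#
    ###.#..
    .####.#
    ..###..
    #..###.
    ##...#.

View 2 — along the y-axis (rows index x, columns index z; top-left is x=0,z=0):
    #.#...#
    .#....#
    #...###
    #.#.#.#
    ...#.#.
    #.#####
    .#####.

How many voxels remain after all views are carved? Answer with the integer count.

initial block: 7^3 = 343
[1] x-view keeps 27 columns → grid now 189
[2] y-view keeps 26 columns → grid now 99

99 voxels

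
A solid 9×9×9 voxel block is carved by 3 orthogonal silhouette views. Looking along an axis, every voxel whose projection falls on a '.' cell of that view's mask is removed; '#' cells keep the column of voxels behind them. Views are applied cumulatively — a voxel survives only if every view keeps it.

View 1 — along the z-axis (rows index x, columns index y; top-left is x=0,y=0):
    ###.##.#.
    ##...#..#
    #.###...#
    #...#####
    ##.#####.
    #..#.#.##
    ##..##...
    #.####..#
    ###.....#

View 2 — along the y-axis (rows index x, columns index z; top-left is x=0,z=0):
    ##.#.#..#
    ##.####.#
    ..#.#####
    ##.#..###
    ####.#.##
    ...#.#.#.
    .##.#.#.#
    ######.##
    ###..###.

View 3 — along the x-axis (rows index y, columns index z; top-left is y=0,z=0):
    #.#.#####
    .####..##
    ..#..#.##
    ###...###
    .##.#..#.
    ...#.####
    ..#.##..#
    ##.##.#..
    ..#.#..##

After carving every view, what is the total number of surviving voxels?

|visual hull| = 157

initial block: 9^3 = 729
V1 z: intersect with XY mask (47 set) -- 423 left
V2 y: intersect with XZ mask (53 set) -- 280 left
V3 x: intersect with YZ mask (45 set) -- 157 left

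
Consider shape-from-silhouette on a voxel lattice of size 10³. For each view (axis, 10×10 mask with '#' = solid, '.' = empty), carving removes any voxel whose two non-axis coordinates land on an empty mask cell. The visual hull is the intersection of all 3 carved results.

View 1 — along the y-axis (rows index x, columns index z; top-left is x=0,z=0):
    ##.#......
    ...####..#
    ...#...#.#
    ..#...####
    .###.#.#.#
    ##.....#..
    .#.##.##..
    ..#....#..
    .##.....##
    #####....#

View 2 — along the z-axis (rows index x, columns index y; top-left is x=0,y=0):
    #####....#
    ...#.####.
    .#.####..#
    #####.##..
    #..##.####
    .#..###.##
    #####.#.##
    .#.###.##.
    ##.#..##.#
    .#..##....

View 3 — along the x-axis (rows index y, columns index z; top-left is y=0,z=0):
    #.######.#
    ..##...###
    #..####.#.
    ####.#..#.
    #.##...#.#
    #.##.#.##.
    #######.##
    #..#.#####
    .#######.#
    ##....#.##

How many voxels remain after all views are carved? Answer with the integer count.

start: 10×10×10 = 1000 voxels
carve view 1 (along y, XZ-mask fill 42/100): 420 voxels remain
carve view 2 (along z, XY-mask fill 60/100): 250 voxels remain
carve view 3 (along x, YZ-mask fill 65/100): 167 voxels remain

167 voxels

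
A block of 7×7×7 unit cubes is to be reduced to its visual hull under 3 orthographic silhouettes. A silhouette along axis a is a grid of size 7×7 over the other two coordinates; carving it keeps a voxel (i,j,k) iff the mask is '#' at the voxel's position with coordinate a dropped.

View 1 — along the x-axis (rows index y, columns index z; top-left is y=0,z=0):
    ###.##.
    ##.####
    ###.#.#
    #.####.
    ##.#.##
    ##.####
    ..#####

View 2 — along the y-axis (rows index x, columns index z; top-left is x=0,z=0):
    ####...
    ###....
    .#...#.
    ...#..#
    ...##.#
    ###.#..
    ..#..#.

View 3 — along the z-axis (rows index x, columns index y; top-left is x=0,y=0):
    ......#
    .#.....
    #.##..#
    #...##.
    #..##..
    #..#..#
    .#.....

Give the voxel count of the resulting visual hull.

before carving: 343 voxels (7×7×7)
V1 x: intersect with YZ mask (37 set) -- 259 left
V2 y: intersect with XZ mask (20 set) -- 103 left
V3 z: intersect with XY mask (16 set) -- 28 left

remaining voxels: 28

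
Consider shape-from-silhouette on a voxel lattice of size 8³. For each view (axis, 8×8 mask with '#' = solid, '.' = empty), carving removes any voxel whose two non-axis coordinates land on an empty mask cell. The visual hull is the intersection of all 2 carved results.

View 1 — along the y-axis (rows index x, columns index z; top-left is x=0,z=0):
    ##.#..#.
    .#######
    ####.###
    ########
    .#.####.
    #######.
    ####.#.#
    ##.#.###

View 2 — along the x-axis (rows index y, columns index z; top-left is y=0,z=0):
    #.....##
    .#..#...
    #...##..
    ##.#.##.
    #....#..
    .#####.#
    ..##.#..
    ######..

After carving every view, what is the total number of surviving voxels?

start: 8×8×8 = 512 voxels
step 1: project along y, AND mask (50/64) → |grid| = 400
step 2: project along x, AND mask (30/64) → |grid| = 191

191 voxels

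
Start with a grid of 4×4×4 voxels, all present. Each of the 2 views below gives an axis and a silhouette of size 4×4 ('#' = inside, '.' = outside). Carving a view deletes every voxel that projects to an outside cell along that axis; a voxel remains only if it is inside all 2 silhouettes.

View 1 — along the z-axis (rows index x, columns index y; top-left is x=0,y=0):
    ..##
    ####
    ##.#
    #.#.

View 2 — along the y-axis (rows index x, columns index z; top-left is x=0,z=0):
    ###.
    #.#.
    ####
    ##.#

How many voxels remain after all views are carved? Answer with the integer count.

voxel count = 32

full grid |V| = 64
V1 z: intersect with XY mask (11 set) -- 44 left
V2 y: intersect with XZ mask (12 set) -- 32 left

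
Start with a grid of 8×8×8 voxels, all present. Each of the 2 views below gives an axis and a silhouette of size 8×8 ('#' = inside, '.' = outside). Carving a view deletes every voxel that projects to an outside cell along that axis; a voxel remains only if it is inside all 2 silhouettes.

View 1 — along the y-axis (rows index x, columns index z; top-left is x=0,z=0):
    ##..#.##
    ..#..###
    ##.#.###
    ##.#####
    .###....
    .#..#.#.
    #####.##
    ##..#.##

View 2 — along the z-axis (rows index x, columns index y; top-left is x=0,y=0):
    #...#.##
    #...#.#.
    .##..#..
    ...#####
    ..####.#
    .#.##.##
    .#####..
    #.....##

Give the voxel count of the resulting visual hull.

|visual hull| = 165

full grid |V| = 512
V1 y: intersect with XZ mask (40 set) -- 320 left
V2 z: intersect with XY mask (33 set) -- 165 left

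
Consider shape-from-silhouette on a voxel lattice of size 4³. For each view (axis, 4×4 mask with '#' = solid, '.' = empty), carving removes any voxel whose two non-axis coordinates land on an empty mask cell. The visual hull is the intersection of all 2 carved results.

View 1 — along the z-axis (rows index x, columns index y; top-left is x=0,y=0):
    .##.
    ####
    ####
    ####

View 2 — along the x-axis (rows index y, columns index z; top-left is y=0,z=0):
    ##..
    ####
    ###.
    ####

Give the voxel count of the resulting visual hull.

start: 4×4×4 = 64 voxels
V1 z: intersect with XY mask (14 set) -- 56 left
V2 x: intersect with YZ mask (13 set) -- 46 left

46 voxels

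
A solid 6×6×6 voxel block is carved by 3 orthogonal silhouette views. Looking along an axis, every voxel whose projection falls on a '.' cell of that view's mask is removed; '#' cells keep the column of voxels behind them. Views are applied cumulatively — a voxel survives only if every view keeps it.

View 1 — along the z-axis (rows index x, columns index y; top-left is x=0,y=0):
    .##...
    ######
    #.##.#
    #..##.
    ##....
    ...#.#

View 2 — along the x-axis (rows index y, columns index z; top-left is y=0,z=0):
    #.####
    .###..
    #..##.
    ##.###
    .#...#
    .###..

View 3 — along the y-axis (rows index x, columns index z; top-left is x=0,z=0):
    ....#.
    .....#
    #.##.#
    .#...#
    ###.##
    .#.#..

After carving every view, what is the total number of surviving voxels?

initial block: 6^3 = 216
after view 1 [z-axis, 19 of 36 cells solid] → remaining = 114
after view 2 [x-axis, 21 of 36 cells solid] → remaining = 71
after view 3 [y-axis, 15 of 36 cells solid] → remaining = 30

voxel count = 30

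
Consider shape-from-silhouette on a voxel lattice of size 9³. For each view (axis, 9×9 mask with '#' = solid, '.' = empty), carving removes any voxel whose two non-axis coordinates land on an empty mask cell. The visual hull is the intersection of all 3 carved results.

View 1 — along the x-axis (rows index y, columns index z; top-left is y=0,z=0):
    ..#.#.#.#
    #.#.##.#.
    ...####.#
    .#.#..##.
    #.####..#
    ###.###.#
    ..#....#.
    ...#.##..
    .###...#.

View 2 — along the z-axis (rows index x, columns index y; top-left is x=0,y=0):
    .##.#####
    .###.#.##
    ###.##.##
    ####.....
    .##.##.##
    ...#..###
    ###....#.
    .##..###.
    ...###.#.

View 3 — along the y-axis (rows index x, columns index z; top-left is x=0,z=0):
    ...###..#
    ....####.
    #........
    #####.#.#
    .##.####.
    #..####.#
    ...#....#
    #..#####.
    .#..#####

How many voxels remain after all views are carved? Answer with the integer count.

voxel count = 106

initial block: 9^3 = 729
  1. axis=0 (YZ plane), |mask|=40  ⇒  voxels=360
  2. axis=2 (XY plane), |mask|=47  ⇒  voxels=214
  3. axis=1 (XZ plane), |mask|=42  ⇒  voxels=106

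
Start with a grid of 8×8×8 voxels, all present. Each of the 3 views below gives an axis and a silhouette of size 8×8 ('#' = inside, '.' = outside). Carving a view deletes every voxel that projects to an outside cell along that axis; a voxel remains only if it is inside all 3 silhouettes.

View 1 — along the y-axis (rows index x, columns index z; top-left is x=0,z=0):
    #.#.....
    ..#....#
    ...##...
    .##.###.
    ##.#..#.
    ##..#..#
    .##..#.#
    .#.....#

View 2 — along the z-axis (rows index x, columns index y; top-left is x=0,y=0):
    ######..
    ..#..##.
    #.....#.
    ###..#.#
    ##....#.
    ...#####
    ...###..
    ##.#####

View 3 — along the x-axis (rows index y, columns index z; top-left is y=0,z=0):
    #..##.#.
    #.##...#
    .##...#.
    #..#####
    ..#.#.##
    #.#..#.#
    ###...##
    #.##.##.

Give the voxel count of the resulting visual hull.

initial block: 8^3 = 512
  1. axis=1 (XZ plane), |mask|=25  ⇒  voxels=200
  2. axis=2 (XY plane), |mask|=34  ⇒  voxels=105
  3. axis=0 (YZ plane), |mask|=35  ⇒  voxels=58

voxel count = 58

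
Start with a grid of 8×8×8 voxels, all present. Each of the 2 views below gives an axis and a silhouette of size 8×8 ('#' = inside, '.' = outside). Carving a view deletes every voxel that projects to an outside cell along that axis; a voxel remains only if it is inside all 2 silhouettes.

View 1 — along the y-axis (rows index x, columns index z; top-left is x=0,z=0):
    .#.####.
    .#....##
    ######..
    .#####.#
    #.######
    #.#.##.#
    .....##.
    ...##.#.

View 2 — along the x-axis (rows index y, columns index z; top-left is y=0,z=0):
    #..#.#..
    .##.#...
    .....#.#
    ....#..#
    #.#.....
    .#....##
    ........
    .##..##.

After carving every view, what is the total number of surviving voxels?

initial block: 8^3 = 512
V1 y: intersect with XZ mask (37 set) -- 296 left
V2 x: intersect with YZ mask (19 set) -- 87 left

voxel count = 87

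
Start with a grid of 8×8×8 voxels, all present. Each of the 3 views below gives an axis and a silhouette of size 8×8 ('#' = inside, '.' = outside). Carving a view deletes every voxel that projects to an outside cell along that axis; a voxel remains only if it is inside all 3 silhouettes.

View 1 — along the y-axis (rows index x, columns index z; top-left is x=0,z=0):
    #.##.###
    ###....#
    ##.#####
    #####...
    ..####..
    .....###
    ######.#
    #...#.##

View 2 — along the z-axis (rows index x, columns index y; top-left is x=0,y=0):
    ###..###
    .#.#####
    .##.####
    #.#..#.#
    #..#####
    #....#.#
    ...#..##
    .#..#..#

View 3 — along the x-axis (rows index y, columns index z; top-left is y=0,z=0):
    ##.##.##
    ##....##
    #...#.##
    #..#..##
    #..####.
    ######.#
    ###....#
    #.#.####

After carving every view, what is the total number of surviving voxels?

voxel count = 124

before carving: 512 voxels (8×8×8)
[1] y-view keeps 40 columns → grid now 320
[2] z-view keeps 37 columns → grid now 188
[3] x-view keeps 40 columns → grid now 124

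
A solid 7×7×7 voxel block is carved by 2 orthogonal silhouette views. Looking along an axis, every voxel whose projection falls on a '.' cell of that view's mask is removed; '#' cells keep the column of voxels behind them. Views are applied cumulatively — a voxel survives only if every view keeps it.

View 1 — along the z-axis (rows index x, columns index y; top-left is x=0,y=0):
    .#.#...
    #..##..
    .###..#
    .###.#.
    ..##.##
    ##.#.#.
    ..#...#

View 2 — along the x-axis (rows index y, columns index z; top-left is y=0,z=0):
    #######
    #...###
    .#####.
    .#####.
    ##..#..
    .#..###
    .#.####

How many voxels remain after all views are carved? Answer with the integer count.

before carving: 343 voxels (7×7×7)
carve view 1 (along z, XY-mask fill 23/49): 161 voxels remain
carve view 2 (along x, YZ-mask fill 33/49): 110 voxels remain

remaining voxels: 110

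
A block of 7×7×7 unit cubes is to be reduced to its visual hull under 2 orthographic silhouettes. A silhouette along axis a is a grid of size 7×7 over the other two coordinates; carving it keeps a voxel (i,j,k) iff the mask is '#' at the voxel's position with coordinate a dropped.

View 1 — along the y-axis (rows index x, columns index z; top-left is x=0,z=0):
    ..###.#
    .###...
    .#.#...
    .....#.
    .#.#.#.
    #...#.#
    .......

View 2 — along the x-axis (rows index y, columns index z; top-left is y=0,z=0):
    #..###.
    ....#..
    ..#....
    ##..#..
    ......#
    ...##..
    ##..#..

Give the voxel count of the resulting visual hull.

full grid |V| = 343
  1. axis=1 (XZ plane), |mask|=16  ⇒  voxels=112
  2. axis=0 (YZ plane), |mask|=15  ⇒  voxels=33

33 voxels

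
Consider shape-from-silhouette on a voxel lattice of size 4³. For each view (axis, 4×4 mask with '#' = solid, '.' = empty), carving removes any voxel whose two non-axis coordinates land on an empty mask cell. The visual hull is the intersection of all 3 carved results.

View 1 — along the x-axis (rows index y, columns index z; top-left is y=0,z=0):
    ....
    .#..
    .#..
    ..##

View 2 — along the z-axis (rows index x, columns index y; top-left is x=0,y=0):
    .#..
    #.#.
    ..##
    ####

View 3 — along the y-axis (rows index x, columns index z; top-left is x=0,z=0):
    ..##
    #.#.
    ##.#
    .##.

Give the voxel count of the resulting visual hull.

5 voxels

before carving: 64 voxels (4×4×4)
[1] x-view keeps 4 columns → grid now 16
[2] z-view keeps 9 columns → grid now 9
[3] y-view keeps 9 columns → grid now 5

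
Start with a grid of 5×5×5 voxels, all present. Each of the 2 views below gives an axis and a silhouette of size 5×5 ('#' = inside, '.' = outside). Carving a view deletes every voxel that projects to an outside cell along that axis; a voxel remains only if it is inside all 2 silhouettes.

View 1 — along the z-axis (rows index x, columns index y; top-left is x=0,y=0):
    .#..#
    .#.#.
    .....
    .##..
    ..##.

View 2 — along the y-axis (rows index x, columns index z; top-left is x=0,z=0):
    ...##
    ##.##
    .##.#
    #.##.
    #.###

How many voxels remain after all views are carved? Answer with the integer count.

before carving: 125 voxels (5×5×5)
step 1: project along z, AND mask (8/25) → |grid| = 40
step 2: project along y, AND mask (16/25) → |grid| = 26

voxel count = 26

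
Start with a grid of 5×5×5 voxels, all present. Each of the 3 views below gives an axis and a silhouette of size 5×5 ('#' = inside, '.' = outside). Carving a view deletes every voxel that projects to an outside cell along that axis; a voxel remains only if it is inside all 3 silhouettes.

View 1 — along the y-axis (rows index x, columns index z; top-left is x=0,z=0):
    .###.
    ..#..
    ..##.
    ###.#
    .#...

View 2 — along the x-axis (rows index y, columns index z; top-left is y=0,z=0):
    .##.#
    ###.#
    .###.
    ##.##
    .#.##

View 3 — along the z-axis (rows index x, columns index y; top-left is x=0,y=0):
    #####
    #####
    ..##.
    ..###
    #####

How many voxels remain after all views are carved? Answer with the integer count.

29 voxels

start: 5×5×5 = 125 voxels
step 1: project along y, AND mask (11/25) → |grid| = 55
step 2: project along x, AND mask (17/25) → |grid| = 39
step 3: project along z, AND mask (20/25) → |grid| = 29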